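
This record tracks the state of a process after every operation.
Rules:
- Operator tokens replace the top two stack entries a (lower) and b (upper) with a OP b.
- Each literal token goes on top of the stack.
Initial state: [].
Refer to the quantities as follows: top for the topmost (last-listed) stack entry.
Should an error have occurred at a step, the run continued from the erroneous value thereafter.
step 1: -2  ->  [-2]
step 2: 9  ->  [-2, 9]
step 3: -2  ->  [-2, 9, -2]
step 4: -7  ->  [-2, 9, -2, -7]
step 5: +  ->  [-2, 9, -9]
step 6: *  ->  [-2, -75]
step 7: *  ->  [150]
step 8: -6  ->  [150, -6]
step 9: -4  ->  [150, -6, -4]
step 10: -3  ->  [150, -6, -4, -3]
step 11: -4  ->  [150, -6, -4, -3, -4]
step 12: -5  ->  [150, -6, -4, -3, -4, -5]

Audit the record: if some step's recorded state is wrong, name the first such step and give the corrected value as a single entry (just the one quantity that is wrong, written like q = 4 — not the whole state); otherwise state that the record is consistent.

Step 1: push -2: top = -2 — no discrepancy.
Step 2: push 9: top = 9 — consistent with the record.
Step 3: push -2: top = -2 — in agreement.
Step 4: push -7: top = -7 — no discrepancy.
Step 5: -2 + -7 = -9 — agrees with the record.
Step 6: 9 * -9 = -81 — the entry is off here.
Step 6 is the first one off; corrected, top = -81.

step 6, top = -81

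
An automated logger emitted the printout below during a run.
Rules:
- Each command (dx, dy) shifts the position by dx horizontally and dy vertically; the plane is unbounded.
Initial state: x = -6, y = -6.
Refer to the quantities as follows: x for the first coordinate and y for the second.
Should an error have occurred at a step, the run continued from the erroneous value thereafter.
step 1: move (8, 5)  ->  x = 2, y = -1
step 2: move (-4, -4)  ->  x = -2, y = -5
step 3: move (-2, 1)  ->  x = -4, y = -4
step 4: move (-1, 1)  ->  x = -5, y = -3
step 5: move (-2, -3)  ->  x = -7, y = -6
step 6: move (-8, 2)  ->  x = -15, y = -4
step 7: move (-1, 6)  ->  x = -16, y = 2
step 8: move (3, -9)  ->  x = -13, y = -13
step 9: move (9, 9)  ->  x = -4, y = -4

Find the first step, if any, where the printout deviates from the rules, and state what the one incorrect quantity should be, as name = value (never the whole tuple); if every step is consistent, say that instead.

step 8, y = -7

Step 1: x = -6 + (8) = 2, y = -6 + (5) = -1 — in agreement.
Step 2: x = 2 + (-4) = -2, y = -1 + (-4) = -5 — in agreement.
Step 3: x = -2 + (-2) = -4, y = -5 + (1) = -4 — in agreement.
Step 4: x = -4 + (-1) = -5, y = -4 + (1) = -3 — agrees with the printout.
Step 5: x = -5 + (-2) = -7, y = -3 + (-3) = -6 — agrees with the printout.
Step 6: x = -7 + (-8) = -15, y = -6 + (2) = -4 — confirmed correct.
Step 7: x = -15 + (-1) = -16, y = -4 + (6) = 2 — exactly as logged.
Step 8: x = -16 + (3) = -13, y = 2 + (-9) = -7 — this is not what the printout shows.
First incorrect step: 8; the correct value is y = -7.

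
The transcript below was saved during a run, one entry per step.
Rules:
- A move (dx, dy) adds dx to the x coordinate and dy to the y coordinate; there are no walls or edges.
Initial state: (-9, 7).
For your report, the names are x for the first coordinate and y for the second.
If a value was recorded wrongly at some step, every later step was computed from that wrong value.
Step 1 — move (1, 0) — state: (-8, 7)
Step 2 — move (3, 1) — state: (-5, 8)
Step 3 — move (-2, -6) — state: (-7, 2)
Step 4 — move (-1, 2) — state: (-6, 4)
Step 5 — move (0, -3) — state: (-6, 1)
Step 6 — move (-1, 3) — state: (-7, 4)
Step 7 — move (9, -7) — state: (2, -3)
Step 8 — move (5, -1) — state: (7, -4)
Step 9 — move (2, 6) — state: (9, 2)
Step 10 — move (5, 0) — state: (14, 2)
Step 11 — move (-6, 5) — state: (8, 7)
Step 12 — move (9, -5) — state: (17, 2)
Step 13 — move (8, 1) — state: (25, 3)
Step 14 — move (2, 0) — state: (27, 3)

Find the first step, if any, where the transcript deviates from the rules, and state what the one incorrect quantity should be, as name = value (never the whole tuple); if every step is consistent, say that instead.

step 4, x = -8

step 1: x = -9 + (1) = -8, y = 7 + (0) = 7 -> no discrepancy
step 2: x = -8 + (3) = -5, y = 7 + (1) = 8 -> exactly as logged
step 3: x = -5 + (-2) = -7, y = 8 + (-6) = 2 -> checks out
step 4: x = -7 + (-1) = -8, y = 2 + (2) = 4 -> a discrepancy with the transcript
First incorrect step: 4; the correct value is x = -8.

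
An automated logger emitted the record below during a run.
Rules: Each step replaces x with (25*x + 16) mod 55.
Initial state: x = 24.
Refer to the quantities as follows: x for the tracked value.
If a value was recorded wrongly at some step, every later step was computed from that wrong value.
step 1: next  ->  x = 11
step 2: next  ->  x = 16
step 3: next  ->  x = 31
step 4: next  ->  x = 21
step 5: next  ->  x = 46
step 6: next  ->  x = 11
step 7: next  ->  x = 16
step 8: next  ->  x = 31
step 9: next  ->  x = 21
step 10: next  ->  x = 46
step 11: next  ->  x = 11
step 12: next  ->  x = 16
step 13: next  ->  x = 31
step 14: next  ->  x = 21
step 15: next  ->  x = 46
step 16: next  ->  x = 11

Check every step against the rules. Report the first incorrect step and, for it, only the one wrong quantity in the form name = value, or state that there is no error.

Recomputing the run from the initial state:
step 1: x = 11
step 2: x = 16
step 3: x = 31
step 4: x = 21
step 5: x = 46
step 6: x = 11
step 7: x = 16
step 8: x = 31
step 9: x = 21
step 10: x = 46
step 11: x = 11
step 12: x = 16
step 13: x = 31
step 14: x = 21
step 15: x = 46
step 16: x = 11
This matches the record at every step.

no error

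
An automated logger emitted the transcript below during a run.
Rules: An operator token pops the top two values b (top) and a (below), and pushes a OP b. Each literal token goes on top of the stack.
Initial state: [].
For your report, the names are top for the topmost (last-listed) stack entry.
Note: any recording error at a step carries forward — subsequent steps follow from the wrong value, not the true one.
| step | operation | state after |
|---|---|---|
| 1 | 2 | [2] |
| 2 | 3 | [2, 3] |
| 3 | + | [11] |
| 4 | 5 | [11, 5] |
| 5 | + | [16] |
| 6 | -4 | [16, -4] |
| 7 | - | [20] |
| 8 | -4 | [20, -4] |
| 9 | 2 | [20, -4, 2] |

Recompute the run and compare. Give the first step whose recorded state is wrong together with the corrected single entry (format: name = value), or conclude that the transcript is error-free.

step 3, top = 5

Step 1: push 2: top = 2 — confirmed correct.
Step 2: push 3: top = 3 — confirmed correct.
Step 3: 2 + 3 = 5 — a discrepancy with the transcript.
Step 3 is the first one off; corrected, top = 5.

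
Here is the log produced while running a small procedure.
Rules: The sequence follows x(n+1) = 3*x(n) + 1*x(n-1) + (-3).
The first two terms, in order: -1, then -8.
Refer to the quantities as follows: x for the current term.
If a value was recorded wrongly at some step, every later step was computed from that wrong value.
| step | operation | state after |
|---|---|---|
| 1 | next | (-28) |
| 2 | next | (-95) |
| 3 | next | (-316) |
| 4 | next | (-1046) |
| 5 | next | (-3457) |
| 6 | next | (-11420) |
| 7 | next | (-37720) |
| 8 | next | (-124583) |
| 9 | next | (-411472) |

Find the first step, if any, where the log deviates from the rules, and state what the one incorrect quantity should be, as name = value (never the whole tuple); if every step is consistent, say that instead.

no error

1. x = 3*(-8) + (1)*(-1) + (-3) = -28 (in agreement)
2. x = 3*(-28) + (1)*(-8) + (-3) = -95 (matches)
3. x = 3*(-95) + (1)*(-28) + (-3) = -316 (checks out)
4. x = 3*(-316) + (1)*(-95) + (-3) = -1046 (in agreement)
5. x = 3*(-1046) + (1)*(-316) + (-3) = -3457 (matches)
6. x = 3*(-3457) + (1)*(-1046) + (-3) = -11420 (checks out)
7. x = 3*(-11420) + (1)*(-3457) + (-3) = -37720 (matches)
8. x = 3*(-37720) + (1)*(-11420) + (-3) = -124583 (confirmed correct)
9. x = 3*(-124583) + (1)*(-37720) + (-3) = -411472 (agrees with the log)
All steps check out; nothing to correct.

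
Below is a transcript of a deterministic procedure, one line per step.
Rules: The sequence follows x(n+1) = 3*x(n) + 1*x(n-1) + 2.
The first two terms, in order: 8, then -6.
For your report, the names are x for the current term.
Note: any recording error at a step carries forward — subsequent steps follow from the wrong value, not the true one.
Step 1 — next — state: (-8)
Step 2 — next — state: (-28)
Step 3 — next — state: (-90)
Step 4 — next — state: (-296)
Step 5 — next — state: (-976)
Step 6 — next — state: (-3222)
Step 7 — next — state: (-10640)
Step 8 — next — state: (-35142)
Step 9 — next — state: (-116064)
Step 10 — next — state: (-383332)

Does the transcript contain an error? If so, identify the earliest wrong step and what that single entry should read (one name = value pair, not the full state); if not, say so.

Step 1: x = 3*(-6) + (1)*(8) + (2) = -8 — no discrepancy.
Step 2: x = 3*(-8) + (1)*(-6) + (2) = -28 — no discrepancy.
Step 3: x = 3*(-28) + (1)*(-8) + (2) = -90 — verified.
Step 4: x = 3*(-90) + (1)*(-28) + (2) = -296 — exactly as logged.
Step 5: x = 3*(-296) + (1)*(-90) + (2) = -976 — confirmed correct.
Step 6: x = 3*(-976) + (1)*(-296) + (2) = -3222 — exactly as logged.
Step 7: x = 3*(-3222) + (1)*(-976) + (2) = -10640 — matches.
Step 8: x = 3*(-10640) + (1)*(-3222) + (2) = -35140 — this is not what the transcript shows.
First incorrect step: 8; the correct value is x = -35140.

step 8, x = -35140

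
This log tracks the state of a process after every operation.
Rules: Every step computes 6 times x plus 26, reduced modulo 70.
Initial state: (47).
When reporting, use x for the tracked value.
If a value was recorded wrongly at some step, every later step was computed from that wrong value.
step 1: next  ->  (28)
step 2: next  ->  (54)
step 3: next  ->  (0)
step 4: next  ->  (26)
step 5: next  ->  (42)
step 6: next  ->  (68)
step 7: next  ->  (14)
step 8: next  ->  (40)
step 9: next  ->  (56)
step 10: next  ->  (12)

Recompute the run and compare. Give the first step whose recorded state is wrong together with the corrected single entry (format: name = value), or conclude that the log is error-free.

Recomputing the run from the initial state:
step 1: x = 28
step 2: x = 54
step 3: x = 0
step 4: x = 26
step 5: x = 42
step 6: x = 68
step 7: x = 14
step 8: x = 40
step 9: x = 56
step 10: x = 12
This matches the log at every step.

no error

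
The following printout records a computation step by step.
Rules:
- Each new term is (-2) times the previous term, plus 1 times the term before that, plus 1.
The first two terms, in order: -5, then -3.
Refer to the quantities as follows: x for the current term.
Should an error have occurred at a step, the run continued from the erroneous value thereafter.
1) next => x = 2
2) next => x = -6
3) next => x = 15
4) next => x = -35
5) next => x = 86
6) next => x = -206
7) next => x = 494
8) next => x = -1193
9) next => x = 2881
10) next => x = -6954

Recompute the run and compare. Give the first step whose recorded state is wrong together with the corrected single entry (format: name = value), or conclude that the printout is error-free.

step 7, x = 499

Recomputing the run from the initial state:
step 1: x = 2
step 2: x = -6
step 3: x = 15
step 4: x = -35
step 5: x = 86
step 6: x = -206
step 7: x = 499
step 8: x = -1203
step 9: x = 2906
step 10: x = -7014
The first disagreement with the printout is at step 7, where the value should be x = 499.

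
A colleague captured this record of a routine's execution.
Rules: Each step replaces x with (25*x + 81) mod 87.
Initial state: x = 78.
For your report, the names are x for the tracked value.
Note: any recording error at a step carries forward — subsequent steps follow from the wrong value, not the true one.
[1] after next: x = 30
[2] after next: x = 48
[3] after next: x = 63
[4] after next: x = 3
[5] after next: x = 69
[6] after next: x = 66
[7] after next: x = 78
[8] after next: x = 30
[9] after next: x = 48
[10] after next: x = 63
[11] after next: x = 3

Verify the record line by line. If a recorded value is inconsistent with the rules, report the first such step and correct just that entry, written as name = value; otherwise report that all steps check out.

Recomputing the run from the initial state:
step 1: x = 30
step 2: x = 48
step 3: x = 63
step 4: x = 3
step 5: x = 69
step 6: x = 66
step 7: x = 78
step 8: x = 30
step 9: x = 48
step 10: x = 63
step 11: x = 3
This matches the record at every step.

no error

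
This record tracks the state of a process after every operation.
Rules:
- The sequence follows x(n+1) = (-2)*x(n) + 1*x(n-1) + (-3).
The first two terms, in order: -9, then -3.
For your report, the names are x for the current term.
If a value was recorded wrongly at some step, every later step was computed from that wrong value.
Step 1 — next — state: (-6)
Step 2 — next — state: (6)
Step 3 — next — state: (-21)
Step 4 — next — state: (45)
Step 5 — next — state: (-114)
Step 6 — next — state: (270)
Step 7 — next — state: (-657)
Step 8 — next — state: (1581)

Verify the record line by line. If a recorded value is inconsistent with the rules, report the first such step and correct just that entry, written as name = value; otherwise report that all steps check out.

Recomputing the run from the initial state:
step 1: x = -6
step 2: x = 6
step 3: x = -21
step 4: x = 45
step 5: x = -114
step 6: x = 270
step 7: x = -657
step 8: x = 1581
This matches the record at every step.

no error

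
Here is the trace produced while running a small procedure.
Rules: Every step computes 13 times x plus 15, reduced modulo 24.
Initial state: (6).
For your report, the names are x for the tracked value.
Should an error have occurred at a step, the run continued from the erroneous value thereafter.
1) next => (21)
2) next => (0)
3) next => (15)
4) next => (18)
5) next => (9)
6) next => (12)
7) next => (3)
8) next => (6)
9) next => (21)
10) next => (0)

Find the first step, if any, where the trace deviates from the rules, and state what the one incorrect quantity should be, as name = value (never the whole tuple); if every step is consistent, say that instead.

no error

Recomputing the run from the initial state:
step 1: x = 21
step 2: x = 0
step 3: x = 15
step 4: x = 18
step 5: x = 9
step 6: x = 12
step 7: x = 3
step 8: x = 6
step 9: x = 21
step 10: x = 0
This matches the trace at every step.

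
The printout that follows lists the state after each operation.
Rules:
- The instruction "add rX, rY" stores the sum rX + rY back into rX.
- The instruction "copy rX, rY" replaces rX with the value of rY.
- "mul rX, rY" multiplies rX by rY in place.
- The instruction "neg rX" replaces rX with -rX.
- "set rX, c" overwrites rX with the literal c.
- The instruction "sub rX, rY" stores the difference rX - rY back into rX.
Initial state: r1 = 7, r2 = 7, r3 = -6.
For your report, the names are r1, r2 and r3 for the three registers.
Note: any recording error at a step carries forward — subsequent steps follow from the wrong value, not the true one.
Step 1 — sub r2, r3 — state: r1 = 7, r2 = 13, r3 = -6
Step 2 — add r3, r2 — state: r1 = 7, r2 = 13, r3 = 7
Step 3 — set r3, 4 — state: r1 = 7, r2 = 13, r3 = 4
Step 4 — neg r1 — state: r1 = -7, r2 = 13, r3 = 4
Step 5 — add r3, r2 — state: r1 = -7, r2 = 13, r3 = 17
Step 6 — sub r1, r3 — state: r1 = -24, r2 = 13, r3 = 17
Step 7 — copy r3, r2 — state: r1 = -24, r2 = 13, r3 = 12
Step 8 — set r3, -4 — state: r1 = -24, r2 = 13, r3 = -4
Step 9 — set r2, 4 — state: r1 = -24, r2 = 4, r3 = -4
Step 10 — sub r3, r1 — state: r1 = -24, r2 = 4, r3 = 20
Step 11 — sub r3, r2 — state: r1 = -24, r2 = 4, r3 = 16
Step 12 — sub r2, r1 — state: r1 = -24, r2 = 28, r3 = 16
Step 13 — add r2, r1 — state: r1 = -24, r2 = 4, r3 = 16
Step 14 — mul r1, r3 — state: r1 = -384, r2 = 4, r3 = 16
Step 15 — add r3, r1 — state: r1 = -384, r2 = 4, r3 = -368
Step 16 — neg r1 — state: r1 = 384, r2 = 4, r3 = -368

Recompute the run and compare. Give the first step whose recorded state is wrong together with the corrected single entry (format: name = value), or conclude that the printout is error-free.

Step 1: r2 = 7 - -6 = 13 — checks out.
Step 2: r3 = -6 + 13 = 7 — matches.
Step 3: r3 = 4 — checks out.
Step 4: r1 = -(7) = -7 — confirmed correct.
Step 5: r3 = 4 + 13 = 17 — no discrepancy.
Step 6: r1 = -7 - 17 = -24 — exactly as logged.
Step 7: r3 = 13 — first mismatch against the printout.
First deviation found at step 7; the corrected entry is r3 = 13.

step 7, r3 = 13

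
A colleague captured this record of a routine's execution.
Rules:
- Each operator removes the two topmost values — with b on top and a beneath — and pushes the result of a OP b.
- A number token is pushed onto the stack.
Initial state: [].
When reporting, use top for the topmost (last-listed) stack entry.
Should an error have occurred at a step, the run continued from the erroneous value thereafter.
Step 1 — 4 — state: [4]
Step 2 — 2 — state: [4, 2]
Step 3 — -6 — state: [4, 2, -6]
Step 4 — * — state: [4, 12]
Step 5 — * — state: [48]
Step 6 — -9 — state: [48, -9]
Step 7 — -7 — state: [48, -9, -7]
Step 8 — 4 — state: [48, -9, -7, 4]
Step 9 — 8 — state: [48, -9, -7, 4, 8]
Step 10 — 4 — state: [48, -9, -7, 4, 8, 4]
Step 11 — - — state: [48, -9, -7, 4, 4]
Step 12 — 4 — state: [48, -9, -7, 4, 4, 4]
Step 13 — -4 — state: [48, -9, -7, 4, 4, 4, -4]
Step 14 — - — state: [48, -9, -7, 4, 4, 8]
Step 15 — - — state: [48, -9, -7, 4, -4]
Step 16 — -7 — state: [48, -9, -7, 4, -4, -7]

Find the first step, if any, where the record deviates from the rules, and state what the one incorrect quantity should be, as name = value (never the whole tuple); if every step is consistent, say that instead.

step 4, top = -12

Recomputing the run from the initial state:
step 1: [4]
step 2: [4, 2]
step 3: [4, 2, -6]
step 4: [4, -12]
step 5: [-48]
step 6: [-48, -9]
step 7: [-48, -9, -7]
step 8: [-48, -9, -7, 4]
step 9: [-48, -9, -7, 4, 8]
step 10: [-48, -9, -7, 4, 8, 4]
step 11: [-48, -9, -7, 4, 4]
step 12: [-48, -9, -7, 4, 4, 4]
step 13: [-48, -9, -7, 4, 4, 4, -4]
step 14: [-48, -9, -7, 4, 4, 8]
step 15: [-48, -9, -7, 4, -4]
step 16: [-48, -9, -7, 4, -4, -7]
The first disagreement with the record is at step 4, where the value should be top = -12.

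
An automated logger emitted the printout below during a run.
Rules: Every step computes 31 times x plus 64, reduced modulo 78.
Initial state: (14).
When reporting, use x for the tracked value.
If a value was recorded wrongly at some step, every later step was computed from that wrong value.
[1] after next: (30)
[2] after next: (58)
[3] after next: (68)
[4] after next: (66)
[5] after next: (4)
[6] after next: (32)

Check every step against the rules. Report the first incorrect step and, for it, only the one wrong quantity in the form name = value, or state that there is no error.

Recomputing the run from the initial state:
step 1: x = 30
step 2: x = 58
step 3: x = 68
step 4: x = 66
step 5: x = 4
step 6: x = 32
This matches the printout at every step.

no error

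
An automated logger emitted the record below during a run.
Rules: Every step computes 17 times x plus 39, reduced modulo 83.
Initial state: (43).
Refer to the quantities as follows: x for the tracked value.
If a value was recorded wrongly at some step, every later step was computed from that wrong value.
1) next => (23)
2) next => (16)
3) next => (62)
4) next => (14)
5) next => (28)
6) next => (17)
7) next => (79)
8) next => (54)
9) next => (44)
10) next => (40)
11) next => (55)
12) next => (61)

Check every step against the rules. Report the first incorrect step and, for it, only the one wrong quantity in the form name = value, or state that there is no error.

Step 1: x = (17*43 + 39) mod 83 = 23 — exactly as logged.
Step 2: x = (17*23 + 39) mod 83 = 15 — first mismatch against the record.
First incorrect step: 2; the correct value is x = 15.

step 2, x = 15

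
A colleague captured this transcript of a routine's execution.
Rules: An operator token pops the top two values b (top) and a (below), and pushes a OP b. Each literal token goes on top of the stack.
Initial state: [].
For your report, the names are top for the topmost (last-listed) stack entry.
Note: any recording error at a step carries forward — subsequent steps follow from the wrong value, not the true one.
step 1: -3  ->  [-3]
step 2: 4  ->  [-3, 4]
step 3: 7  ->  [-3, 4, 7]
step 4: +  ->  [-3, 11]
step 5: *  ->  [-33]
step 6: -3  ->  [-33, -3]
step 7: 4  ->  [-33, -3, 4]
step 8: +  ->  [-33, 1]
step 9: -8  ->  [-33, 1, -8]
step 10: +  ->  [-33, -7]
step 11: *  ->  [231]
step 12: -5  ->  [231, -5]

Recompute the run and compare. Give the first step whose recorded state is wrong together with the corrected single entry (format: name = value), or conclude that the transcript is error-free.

no error

Recomputing the run from the initial state:
step 1: [-3]
step 2: [-3, 4]
step 3: [-3, 4, 7]
step 4: [-3, 11]
step 5: [-33]
step 6: [-33, -3]
step 7: [-33, -3, 4]
step 8: [-33, 1]
step 9: [-33, 1, -8]
step 10: [-33, -7]
step 11: [231]
step 12: [231, -5]
This matches the transcript at every step.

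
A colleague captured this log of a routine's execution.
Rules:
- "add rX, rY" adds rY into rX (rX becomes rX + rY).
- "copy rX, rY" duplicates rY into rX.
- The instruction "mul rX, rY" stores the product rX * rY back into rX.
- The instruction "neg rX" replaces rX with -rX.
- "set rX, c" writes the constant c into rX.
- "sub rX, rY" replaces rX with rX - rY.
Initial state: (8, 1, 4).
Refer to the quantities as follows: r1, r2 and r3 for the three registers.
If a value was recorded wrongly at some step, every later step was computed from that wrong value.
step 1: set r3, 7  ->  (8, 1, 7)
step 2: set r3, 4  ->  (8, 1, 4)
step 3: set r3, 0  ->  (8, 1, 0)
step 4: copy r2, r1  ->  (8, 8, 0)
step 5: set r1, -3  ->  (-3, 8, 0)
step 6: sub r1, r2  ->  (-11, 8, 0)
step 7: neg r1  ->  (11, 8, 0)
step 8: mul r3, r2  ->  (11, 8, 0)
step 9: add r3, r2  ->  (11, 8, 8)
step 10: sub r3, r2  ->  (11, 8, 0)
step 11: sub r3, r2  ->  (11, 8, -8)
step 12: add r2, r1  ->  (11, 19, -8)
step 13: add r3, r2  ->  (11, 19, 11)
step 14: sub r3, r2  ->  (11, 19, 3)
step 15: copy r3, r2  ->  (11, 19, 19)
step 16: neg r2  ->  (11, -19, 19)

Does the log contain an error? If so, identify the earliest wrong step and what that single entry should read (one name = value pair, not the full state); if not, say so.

step 1: r3 = 7 -> agrees with the log
step 2: r3 = 4 -> confirmed correct
step 3: r3 = 0 -> verified
step 4: r2 = 8 -> confirmed correct
step 5: r1 = -3 -> no discrepancy
step 6: r1 = -3 - 8 = -11 -> agrees with the log
step 7: r1 = -(-11) = 11 -> confirmed correct
step 8: r3 = 0 * 8 = 0 -> checks out
step 9: r3 = 0 + 8 = 8 -> verified
step 10: r3 = 8 - 8 = 0 -> same as recorded
step 11: r3 = 0 - 8 = -8 -> consistent with the log
step 12: r2 = 8 + 11 = 19 -> matches
step 13: r3 = -8 + 19 = 11 -> verified
step 14: r3 = 11 - 19 = -8 -> the entry is off here
That makes step 14 the first incorrect line — r3 = -8 is what it should show.

step 14, r3 = -8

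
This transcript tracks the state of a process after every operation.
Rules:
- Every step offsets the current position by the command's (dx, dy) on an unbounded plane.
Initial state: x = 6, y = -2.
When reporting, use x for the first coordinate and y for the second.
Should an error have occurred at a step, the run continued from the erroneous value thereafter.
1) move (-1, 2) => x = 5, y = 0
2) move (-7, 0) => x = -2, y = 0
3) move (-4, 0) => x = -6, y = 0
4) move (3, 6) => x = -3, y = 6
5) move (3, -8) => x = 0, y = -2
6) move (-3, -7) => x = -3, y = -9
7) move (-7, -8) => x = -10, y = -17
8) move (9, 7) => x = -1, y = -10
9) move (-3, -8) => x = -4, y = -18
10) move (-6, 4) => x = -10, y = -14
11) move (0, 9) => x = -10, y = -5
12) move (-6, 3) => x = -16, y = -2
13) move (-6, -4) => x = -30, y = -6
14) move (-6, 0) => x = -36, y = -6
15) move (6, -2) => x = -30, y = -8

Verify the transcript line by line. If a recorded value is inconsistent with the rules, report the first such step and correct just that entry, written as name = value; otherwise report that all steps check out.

Recomputing the run from the initial state:
step 1: x = 5, y = 0
step 2: x = -2, y = 0
step 3: x = -6, y = 0
step 4: x = -3, y = 6
step 5: x = 0, y = -2
step 6: x = -3, y = -9
step 7: x = -10, y = -17
step 8: x = -1, y = -10
step 9: x = -4, y = -18
step 10: x = -10, y = -14
step 11: x = -10, y = -5
step 12: x = -16, y = -2
step 13: x = -22, y = -6
step 14: x = -28, y = -6
step 15: x = -22, y = -8
The first disagreement with the transcript is at step 13, where the value should be x = -22.

step 13, x = -22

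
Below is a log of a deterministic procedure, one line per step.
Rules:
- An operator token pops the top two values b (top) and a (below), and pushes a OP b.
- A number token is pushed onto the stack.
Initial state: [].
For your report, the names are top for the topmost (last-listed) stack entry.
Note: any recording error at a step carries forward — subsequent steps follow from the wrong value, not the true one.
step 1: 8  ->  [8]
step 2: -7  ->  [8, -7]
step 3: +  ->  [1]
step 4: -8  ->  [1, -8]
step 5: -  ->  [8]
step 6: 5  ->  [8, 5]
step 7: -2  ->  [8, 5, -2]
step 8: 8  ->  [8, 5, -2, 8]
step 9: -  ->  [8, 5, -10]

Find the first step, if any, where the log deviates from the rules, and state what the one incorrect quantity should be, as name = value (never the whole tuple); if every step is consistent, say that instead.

step 5, top = 9

step 1: push 8: top = 8 -> checks out
step 2: push -7: top = -7 -> matches
step 3: 8 + -7 = 1 -> agrees with the log
step 4: push -8: top = -8 -> verified
step 5: 1 - -8 = 9 -> not what was recorded
The earliest wrong entry is at step 5: it should read top = 9.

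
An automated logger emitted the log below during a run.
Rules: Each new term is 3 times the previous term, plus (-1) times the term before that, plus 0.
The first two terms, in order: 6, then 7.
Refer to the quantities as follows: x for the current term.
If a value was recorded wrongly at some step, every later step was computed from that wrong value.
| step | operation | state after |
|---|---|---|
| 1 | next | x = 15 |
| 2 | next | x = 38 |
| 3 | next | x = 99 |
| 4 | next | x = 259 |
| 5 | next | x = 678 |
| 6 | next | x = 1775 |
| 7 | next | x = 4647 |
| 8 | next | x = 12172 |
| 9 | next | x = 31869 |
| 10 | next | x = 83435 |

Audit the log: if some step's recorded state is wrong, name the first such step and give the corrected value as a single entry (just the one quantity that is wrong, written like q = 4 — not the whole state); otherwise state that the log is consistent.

step 8, x = 12166

Recomputing the run from the initial state:
step 1: x = 15
step 2: x = 38
step 3: x = 99
step 4: x = 259
step 5: x = 678
step 6: x = 1775
step 7: x = 4647
step 8: x = 12166
step 9: x = 31851
step 10: x = 83387
The first disagreement with the log is at step 8, where the value should be x = 12166.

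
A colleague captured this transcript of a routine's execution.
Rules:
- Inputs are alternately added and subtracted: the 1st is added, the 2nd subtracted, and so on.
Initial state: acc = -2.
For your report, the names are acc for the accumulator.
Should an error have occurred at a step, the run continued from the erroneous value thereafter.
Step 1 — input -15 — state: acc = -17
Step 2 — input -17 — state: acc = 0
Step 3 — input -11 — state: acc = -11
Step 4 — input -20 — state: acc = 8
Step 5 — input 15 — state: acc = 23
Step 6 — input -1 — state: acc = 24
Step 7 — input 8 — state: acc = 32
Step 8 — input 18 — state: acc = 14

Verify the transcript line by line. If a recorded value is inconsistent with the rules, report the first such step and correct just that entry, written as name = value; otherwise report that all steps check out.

1. acc = -2 + -15 = -17 (verified)
2. acc = -17 - -17 = 0 (checks out)
3. acc = 0 + -11 = -11 (matches)
4. acc = -11 - -20 = 9 (the transcript disagrees here)
The earliest wrong entry is at step 4: it should read acc = 9.

step 4, acc = 9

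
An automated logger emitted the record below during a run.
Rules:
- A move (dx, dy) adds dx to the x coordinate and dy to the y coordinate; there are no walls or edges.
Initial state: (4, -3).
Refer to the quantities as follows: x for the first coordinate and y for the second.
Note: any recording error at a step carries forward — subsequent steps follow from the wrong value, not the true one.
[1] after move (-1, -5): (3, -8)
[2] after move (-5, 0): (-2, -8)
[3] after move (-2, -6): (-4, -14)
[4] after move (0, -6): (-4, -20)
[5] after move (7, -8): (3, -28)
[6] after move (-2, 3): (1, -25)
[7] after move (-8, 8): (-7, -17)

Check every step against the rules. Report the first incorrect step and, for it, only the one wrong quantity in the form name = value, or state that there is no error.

1. x = 4 + (-1) = 3, y = -3 + (-5) = -8 (exactly as logged)
2. x = 3 + (-5) = -2, y = -8 + (0) = -8 (matches)
3. x = -2 + (-2) = -4, y = -8 + (-6) = -14 (in agreement)
4. x = -4 + (0) = -4, y = -14 + (-6) = -20 (matches)
5. x = -4 + (7) = 3, y = -20 + (-8) = -28 (confirmed correct)
6. x = 3 + (-2) = 1, y = -28 + (3) = -25 (verified)
7. x = 1 + (-8) = -7, y = -25 + (8) = -17 (matches)
All entries verified; no error found.

no error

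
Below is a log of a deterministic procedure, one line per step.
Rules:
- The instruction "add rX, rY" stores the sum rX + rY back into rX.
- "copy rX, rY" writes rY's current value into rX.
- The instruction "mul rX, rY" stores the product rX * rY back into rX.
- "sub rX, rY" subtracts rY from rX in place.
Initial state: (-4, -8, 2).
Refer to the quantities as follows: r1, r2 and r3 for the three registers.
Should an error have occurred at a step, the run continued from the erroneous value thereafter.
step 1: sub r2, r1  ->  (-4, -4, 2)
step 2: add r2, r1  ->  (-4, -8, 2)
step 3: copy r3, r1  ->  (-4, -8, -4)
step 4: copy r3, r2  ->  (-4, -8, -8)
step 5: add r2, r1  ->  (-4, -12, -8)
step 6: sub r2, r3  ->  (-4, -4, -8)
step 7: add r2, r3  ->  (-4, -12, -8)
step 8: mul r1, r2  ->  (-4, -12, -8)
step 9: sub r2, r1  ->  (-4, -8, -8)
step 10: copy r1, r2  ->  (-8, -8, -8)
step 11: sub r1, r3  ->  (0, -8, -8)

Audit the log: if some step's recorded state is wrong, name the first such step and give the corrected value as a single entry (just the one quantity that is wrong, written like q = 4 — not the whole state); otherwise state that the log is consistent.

Recomputing the run from the initial state:
step 1: r1 = -4, r2 = -4, r3 = 2
step 2: r1 = -4, r2 = -8, r3 = 2
step 3: r1 = -4, r2 = -8, r3 = -4
step 4: r1 = -4, r2 = -8, r3 = -8
step 5: r1 = -4, r2 = -12, r3 = -8
step 6: r1 = -4, r2 = -4, r3 = -8
step 7: r1 = -4, r2 = -12, r3 = -8
step 8: r1 = 48, r2 = -12, r3 = -8
step 9: r1 = 48, r2 = -60, r3 = -8
step 10: r1 = -60, r2 = -60, r3 = -8
step 11: r1 = -52, r2 = -60, r3 = -8
The first disagreement with the log is at step 8, where the value should be r1 = 48.

step 8, r1 = 48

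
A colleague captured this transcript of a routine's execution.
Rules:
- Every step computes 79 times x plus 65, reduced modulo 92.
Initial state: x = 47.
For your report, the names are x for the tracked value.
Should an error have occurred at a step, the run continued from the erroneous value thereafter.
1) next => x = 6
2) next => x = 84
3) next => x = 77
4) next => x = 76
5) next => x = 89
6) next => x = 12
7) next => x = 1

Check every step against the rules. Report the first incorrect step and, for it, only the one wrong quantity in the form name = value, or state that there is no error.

step 2, x = 79

Recomputing the run from the initial state:
step 1: x = 6
step 2: x = 79
step 3: x = 50
step 4: x = 59
step 5: x = 34
step 6: x = 83
step 7: x = 90
The first disagreement with the transcript is at step 2, where the value should be x = 79.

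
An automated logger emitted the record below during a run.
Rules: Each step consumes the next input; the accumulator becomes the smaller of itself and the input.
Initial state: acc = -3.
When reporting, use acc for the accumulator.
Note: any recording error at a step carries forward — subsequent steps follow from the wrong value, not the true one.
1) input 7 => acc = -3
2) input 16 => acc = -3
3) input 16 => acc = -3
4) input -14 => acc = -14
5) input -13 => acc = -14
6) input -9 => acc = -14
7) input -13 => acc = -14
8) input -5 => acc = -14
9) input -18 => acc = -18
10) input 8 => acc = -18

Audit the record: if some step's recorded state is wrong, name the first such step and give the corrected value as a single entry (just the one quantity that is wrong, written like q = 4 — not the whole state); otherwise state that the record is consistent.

no error

Step 1: acc = min(-3, 7) = -3 — matches.
Step 2: acc = min(-3, 16) = -3 — checks out.
Step 3: acc = min(-3, 16) = -3 — agrees with the record.
Step 4: acc = min(-3, -14) = -14 — verified.
Step 5: acc = min(-14, -13) = -14 — verified.
Step 6: acc = min(-14, -9) = -14 — agrees with the record.
Step 7: acc = min(-14, -13) = -14 — matches.
Step 8: acc = min(-14, -5) = -14 — matches.
Step 9: acc = min(-14, -18) = -18 — exactly as logged.
Step 10: acc = min(-18, 8) = -18 — agrees with the record.
Nothing is out of place; the run is error-free.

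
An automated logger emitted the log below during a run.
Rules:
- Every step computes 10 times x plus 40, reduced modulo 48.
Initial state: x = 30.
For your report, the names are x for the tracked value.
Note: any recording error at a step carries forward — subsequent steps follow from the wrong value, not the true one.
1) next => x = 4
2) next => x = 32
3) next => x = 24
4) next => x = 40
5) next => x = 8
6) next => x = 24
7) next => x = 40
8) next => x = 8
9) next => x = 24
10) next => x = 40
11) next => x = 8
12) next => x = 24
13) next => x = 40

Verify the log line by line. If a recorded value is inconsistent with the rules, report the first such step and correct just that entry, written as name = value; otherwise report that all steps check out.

Recomputing the run from the initial state:
step 1: x = 4
step 2: x = 32
step 3: x = 24
step 4: x = 40
step 5: x = 8
step 6: x = 24
step 7: x = 40
step 8: x = 8
step 9: x = 24
step 10: x = 40
step 11: x = 8
step 12: x = 24
step 13: x = 40
This matches the log at every step.

no error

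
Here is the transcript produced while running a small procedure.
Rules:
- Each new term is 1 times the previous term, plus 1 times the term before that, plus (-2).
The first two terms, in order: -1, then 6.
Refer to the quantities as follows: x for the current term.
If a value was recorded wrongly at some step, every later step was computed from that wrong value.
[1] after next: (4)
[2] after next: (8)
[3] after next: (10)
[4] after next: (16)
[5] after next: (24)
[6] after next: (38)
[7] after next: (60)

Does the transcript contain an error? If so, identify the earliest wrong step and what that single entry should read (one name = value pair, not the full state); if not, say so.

Recomputing the run from the initial state:
step 1: x = 3
step 2: x = 7
step 3: x = 8
step 4: x = 13
step 5: x = 19
step 6: x = 30
step 7: x = 47
The first disagreement with the transcript is at step 1, where the value should be x = 3.

step 1, x = 3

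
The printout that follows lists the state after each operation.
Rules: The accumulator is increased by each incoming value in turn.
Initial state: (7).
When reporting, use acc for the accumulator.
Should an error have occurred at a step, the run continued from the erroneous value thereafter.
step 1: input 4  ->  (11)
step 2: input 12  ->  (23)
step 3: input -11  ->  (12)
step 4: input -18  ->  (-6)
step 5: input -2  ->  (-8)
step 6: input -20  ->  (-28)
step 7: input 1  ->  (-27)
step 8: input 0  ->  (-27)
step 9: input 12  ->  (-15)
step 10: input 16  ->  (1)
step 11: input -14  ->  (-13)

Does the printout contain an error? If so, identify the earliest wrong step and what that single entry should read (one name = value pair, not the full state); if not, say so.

Step 1: acc = 7 + 4 = 11 — matches.
Step 2: acc = 11 + 12 = 23 — checks out.
Step 3: acc = 23 + -11 = 12 — matches.
Step 4: acc = 12 + -18 = -6 — consistent with the printout.
Step 5: acc = -6 + -2 = -8 — exactly as logged.
Step 6: acc = -8 + -20 = -28 — agrees with the printout.
Step 7: acc = -28 + 1 = -27 — same as recorded.
Step 8: acc = -27 + 0 = -27 — exactly as logged.
Step 9: acc = -27 + 12 = -15 — matches.
Step 10: acc = -15 + 16 = 1 — no discrepancy.
Step 11: acc = 1 + -14 = -13 — same as recorded.
Each recorded entry agrees with the recomputation.

no error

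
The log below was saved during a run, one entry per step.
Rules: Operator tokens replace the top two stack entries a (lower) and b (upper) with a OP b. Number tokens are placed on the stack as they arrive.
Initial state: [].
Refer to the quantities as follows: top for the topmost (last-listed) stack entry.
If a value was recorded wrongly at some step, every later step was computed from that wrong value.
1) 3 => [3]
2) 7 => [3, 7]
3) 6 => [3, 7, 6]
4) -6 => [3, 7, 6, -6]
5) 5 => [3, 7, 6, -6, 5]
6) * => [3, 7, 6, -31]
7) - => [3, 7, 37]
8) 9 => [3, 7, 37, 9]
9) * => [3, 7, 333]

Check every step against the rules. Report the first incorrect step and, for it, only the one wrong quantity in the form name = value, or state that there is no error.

step 6, top = -30

Recomputing the run from the initial state:
step 1: [3]
step 2: [3, 7]
step 3: [3, 7, 6]
step 4: [3, 7, 6, -6]
step 5: [3, 7, 6, -6, 5]
step 6: [3, 7, 6, -30]
step 7: [3, 7, 36]
step 8: [3, 7, 36, 9]
step 9: [3, 7, 324]
The first disagreement with the log is at step 6, where the value should be top = -30.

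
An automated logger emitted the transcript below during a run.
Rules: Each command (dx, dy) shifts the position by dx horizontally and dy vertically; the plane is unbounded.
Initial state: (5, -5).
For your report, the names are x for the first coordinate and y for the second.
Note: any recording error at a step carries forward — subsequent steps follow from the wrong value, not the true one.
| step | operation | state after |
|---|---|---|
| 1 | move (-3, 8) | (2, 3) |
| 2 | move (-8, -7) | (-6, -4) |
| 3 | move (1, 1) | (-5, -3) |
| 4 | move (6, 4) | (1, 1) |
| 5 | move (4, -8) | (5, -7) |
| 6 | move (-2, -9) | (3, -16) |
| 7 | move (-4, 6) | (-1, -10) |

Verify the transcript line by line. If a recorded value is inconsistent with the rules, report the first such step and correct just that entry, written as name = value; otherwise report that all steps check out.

1. x = 5 + (-3) = 2, y = -5 + (8) = 3 (confirmed correct)
2. x = 2 + (-8) = -6, y = 3 + (-7) = -4 (in agreement)
3. x = -6 + (1) = -5, y = -4 + (1) = -3 (checks out)
4. x = -5 + (6) = 1, y = -3 + (4) = 1 (agrees with the transcript)
5. x = 1 + (4) = 5, y = 1 + (-8) = -7 (agrees with the transcript)
6. x = 5 + (-2) = 3, y = -7 + (-9) = -16 (same as recorded)
7. x = 3 + (-4) = -1, y = -16 + (6) = -10 (same as recorded)
Each recorded entry agrees with the recomputation.

no error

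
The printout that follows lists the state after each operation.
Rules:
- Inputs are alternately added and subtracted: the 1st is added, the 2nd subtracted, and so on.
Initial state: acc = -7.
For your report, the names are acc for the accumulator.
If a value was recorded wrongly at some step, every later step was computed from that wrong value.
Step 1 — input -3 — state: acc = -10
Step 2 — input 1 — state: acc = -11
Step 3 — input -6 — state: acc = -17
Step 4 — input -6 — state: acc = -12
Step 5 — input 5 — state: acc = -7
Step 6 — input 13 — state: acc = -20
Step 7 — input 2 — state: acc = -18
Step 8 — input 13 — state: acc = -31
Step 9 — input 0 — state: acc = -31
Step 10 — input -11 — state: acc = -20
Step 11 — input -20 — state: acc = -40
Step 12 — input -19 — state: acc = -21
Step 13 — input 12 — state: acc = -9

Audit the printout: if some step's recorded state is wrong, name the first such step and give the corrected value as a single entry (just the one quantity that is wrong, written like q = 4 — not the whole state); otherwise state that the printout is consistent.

Recomputing the run from the initial state:
step 1: acc = -10
step 2: acc = -11
step 3: acc = -17
step 4: acc = -11
step 5: acc = -6
step 6: acc = -19
step 7: acc = -17
step 8: acc = -30
step 9: acc = -30
step 10: acc = -19
step 11: acc = -39
step 12: acc = -20
step 13: acc = -8
The first disagreement with the printout is at step 4, where the value should be acc = -11.

step 4, acc = -11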